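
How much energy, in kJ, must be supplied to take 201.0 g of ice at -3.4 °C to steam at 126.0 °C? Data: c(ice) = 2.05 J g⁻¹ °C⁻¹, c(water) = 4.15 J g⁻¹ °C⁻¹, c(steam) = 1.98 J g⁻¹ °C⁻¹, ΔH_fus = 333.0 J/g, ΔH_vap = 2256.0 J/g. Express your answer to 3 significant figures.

q = 616 kJ

q1 (heat ice -3.4→0.0 °C): 201.0 × 2.05 × 3.4 = 1401 J
q2 (melt at 0 °C): 201.0 × 333.0 = 66933 J
q3 (heat water 0.0→100.0 °C): 201.0 × 4.15 × 100.0 = 83415 J
q4 (vaporize at 100 °C): 201.0 × 2256.0 = 453456 J
q5 (heat steam 100.0→126.0 °C): 201.0 × 1.98 × 26.0 = 10347 J
Total: 1401 + 66933 + 83415 + 453456 + 10347 = 615552 J = 616 kJ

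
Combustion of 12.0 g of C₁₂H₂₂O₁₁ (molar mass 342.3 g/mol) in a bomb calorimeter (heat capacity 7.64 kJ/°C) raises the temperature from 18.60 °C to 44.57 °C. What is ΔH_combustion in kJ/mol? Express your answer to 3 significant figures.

ΔT = 44.57 − 18.60 = 25.97 °C
q_cal = C_cal × ΔT = 7.64 × 25.97 = 198.4108 kJ
n = 12.0 / 342.3 = 0.03506 mol
q_rxn = −q_cal = -198.4108 kJ
ΔH = -198.4108 / 0.03506 = -5659 kJ/mol

ΔH = -5660 kJ/mol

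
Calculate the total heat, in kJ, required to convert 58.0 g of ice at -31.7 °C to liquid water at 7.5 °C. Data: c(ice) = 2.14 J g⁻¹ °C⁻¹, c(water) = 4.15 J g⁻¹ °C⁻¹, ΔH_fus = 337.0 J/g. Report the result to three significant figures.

q = 25.3 kJ

q1 (heat ice -31.7→0.0 °C): 58.0 × 2.14 × 31.7 = 3935 J
q2 (melt at 0 °C): 58.0 × 337.0 = 19546 J
q3 (heat water 0.0→7.5 °C): 58.0 × 4.15 × 7.5 = 1805 J
Total: 3935 + 19546 + 1805 = 25286 J = 25.3 kJ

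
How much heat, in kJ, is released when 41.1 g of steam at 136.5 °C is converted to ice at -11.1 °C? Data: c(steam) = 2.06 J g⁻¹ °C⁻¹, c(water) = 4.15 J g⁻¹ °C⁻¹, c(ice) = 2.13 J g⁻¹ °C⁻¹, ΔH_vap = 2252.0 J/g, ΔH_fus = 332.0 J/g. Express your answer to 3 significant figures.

q = 127 kJ

q1 (cool steam 136.5→100 °C): 41.1 × 2.06 × 36.5 = 3090 J
q2 (condense at 100 °C): 41.1 × 2252.0 = 92557 J
q3 (cool water 100→0 °C): 41.1 × 4.15 × 100.0 = 17057 J
q4 (freeze at 0 °C): 41.1 × 332.0 = 13645 J
q5 (cool ice 0→-11.1 °C): 41.1 × 2.13 × 11.1 = 972 J
Total: 3090 + 92557 + 17057 + 13645 + 972 = 127321 J = 127 kJ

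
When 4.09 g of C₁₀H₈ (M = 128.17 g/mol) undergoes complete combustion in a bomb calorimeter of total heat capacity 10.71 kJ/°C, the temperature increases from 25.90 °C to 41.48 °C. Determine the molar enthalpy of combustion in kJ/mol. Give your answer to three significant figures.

ΔH = -5230 kJ/mol

ΔT = 41.48 − 25.90 = 15.58 °C
q_cal = C_cal × ΔT = 10.71 × 15.58 = 166.8618 kJ
n = 4.09 / 128.17 = 0.03191 mol
q_rxn = −q_cal = -166.8618 kJ
ΔH = -166.8618 / 0.03191 = -5229 kJ/mol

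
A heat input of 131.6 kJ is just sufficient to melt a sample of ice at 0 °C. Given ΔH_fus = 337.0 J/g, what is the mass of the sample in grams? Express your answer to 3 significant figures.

m = 391 g

m = q / ΔH_fus = 131600 J / 337.0 J/g = 391 g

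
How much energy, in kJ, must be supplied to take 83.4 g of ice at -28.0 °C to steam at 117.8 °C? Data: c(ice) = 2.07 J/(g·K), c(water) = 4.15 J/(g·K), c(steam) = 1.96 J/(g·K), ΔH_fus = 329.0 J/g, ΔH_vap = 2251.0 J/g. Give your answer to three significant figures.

q = 258 kJ

q1 (heat ice -28.0→0.0 °C): 83.4 × 2.07 × 28.0 = 4834 J
q2 (melt at 0 °C): 83.4 × 329.0 = 27439 J
q3 (heat water 0.0→100.0 °C): 83.4 × 4.15 × 100.0 = 34611 J
q4 (vaporize at 100 °C): 83.4 × 2251.0 = 187733 J
q5 (heat steam 100.0→117.8 °C): 83.4 × 1.96 × 17.8 = 2910 J
Total: 4834 + 27439 + 34611 + 187733 + 2910 = 257527 J = 258 kJ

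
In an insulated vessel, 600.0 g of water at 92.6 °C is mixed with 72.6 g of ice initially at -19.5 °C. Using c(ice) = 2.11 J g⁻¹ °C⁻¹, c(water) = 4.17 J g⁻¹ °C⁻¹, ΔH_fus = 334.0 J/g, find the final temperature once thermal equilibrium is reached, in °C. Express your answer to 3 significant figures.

Heat to bring ice to 0 °C and melt it: q₁ = 72.6×2.11×19.5 + 72.6×334.0 = 27236 J
Heat the water can supply cooling to 0 °C: 600.0×4.17×92.6 = 231685 J > q₁, so all ice melts.
Energy balance: 600.0×4.17×(92.6 − T) = 27236 + 72.6×4.17×(T − 0)
2502(92.6 − T) = 27236 + 302.742 T
231685 − 27236 = 2804.742 T
T = 204449 / 2804.742 = 72.89 °C

T_f = 72.9 °C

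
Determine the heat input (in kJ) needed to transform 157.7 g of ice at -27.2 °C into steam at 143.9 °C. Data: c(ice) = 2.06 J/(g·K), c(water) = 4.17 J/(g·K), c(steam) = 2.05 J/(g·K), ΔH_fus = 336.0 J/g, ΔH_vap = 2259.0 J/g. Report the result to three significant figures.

q1 (heat ice -27.2→0.0 °C): 157.7 × 2.06 × 27.2 = 8836 J
q2 (melt at 0 °C): 157.7 × 336.0 = 52987 J
q3 (heat water 0.0→100.0 °C): 157.7 × 4.17 × 100.0 = 65761 J
q4 (vaporize at 100 °C): 157.7 × 2259.0 = 356244 J
q5 (heat steam 100.0→143.9 °C): 157.7 × 2.05 × 43.9 = 14192 J
Total: 8836 + 52987 + 65761 + 356244 + 14192 = 498020 J = 498 kJ

q = 498 kJ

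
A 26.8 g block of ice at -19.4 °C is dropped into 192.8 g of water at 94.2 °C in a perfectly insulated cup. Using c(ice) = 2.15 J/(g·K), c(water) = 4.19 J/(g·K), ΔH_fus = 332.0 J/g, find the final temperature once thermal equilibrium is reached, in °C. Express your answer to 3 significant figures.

Heat to bring ice to 0 °C and melt it: q₁ = 26.8×2.15×19.4 + 26.8×332.0 = 10015 J
Heat the water can supply cooling to 0 °C: 192.8×4.19×94.2 = 76097.8 J > q₁, so all ice melts.
Energy balance: 192.8×4.19×(94.2 − T) = 10015 + 26.8×4.19×(T − 0)
807.832(94.2 − T) = 10015 + 112.292 T
76097.8 − 10015 = 920.124 T
T = 66082.8 / 920.124 = 71.82 °C

T_f = 71.8 °C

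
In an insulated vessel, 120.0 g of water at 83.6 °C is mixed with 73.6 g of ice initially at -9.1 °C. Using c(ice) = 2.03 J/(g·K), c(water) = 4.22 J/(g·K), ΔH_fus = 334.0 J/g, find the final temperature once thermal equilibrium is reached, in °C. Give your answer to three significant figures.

T_f = 20.1 °C

Heat to bring ice to 0 °C and melt it: q₁ = 73.6×2.03×9.1 + 73.6×334.0 = 25942 J
Heat the water can supply cooling to 0 °C: 120.0×4.22×83.6 = 42335.0 J > q₁, so all ice melts.
Energy balance: 120.0×4.22×(83.6 − T) = 25942 + 73.6×4.22×(T − 0)
506.4(83.6 − T) = 25942 + 310.592 T
42335.0 − 25942 = 816.992 T
T = 16393.0 / 816.992 = 20.07 °C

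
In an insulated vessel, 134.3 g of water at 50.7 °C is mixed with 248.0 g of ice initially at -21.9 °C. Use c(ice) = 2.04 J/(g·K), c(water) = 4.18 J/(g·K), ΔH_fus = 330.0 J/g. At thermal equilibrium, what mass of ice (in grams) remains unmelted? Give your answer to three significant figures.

Heat to warm all ice to 0 °C: 248.0×2.04×21.9 = 11080 J
Heat released by water cooling to 0 °C: 134.3×4.18×50.7 = 28462 J
28462 J < 11080 + 248.0×330.0 = 92920 J, so not all ice melts; final T = 0 °C.
Heat left for melting: 28462 − 11080 = 17382 J
Mass melted = 17382 / 330.0 = 52.67 g
Ice remaining = 248.0 − 52.67 = 195.33 g

m_ice remaining = 195 g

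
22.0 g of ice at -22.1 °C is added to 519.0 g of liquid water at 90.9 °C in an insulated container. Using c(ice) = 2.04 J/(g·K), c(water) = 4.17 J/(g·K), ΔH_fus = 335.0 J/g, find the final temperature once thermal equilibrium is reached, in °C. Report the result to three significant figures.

Heat to bring ice to 0 °C and melt it: q₁ = 22.0×2.04×22.1 + 22.0×335.0 = 8361.8 J
Heat the water can supply cooling to 0 °C: 519.0×4.17×90.9 = 196729 J > q₁, so all ice melts.
Energy balance: 519.0×4.17×(90.9 − T) = 8361.8 + 22.0×4.17×(T − 0)
2164.23(90.9 − T) = 8361.8 + 91.74 T
196729 − 8361.8 = 2255.97 T
T = 188367.2 / 2255.97 = 83.50 °C

T_f = 83.5 °C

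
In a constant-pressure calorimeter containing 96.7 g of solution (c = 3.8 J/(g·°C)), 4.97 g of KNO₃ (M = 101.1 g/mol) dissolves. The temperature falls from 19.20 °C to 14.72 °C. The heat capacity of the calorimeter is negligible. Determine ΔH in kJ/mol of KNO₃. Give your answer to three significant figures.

ΔH = 33.5 kJ/mol

|ΔT| = |14.72 − 19.20| = 4.48 °C
|q_surr| = (96.7 × 3.8) × 4.48 = 367.46 × 4.48 = 1646 J
n(KNO₃) = 4.97 / 101.1 = 0.04916 mol
Temperature fell, so q_rxn = +|q_surr| = 1.646 kJ
ΔH = q_rxn / n = 33.48 kJ/mol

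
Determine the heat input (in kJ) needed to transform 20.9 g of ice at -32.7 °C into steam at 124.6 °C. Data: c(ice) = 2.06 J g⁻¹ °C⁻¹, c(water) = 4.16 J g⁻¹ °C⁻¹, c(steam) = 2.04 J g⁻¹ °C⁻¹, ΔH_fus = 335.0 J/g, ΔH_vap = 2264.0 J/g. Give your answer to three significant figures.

q = 65.5 kJ

q1 (heat ice -32.7→0.0 °C): 20.9 × 2.06 × 32.7 = 1408 J
q2 (melt at 0 °C): 20.9 × 335.0 = 7002 J
q3 (heat water 0.0→100.0 °C): 20.9 × 4.16 × 100.0 = 8694 J
q4 (vaporize at 100 °C): 20.9 × 2264.0 = 47318 J
q5 (heat steam 100.0→124.6 °C): 20.9 × 2.04 × 24.6 = 1049 J
Total: 1408 + 7002 + 8694 + 47318 + 1049 = 65471 J = 65.5 kJ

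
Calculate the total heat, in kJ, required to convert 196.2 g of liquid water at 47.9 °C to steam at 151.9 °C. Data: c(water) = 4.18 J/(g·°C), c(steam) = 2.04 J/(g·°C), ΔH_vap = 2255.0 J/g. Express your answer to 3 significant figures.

q = 506 kJ

q1 (heat water 47.9→100.0 °C): 196.2 × 4.18 × 52.1 = 42728 J
q2 (vaporize at 100 °C): 196.2 × 2255.0 = 442431 J
q3 (heat steam 100.0→151.9 °C): 196.2 × 2.04 × 51.9 = 20773 J
Total: 42728 + 442431 + 20773 = 505932 J = 506 kJ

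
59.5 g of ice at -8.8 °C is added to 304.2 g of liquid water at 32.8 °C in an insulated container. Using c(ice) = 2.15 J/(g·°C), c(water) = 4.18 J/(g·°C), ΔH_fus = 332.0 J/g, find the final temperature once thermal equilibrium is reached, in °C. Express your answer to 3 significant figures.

T_f = 13.7 °C

Heat to bring ice to 0 °C and melt it: q₁ = 59.5×2.15×8.8 + 59.5×332.0 = 20880 J
Heat the water can supply cooling to 0 °C: 304.2×4.18×32.8 = 41707.0 J > q₁, so all ice melts.
Energy balance: 304.2×4.18×(32.8 − T) = 20880 + 59.5×4.18×(T − 0)
1271.556(32.8 − T) = 20880 + 248.71 T
41707.0 − 20880 = 1520.266 T
T = 20827.0 / 1520.266 = 13.70 °C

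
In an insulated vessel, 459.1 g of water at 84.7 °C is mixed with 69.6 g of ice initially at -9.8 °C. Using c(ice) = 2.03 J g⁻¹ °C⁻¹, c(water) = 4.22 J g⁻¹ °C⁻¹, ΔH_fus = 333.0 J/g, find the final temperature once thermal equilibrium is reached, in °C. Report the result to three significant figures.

Heat to bring ice to 0 °C and melt it: q₁ = 69.6×2.03×9.8 + 69.6×333.0 = 24561 J
Heat the water can supply cooling to 0 °C: 459.1×4.22×84.7 = 164098 J > q₁, so all ice melts.
Energy balance: 459.1×4.22×(84.7 − T) = 24561 + 69.6×4.22×(T − 0)
1937.402(84.7 − T) = 24561 + 293.712 T
164098 − 24561 = 2231.114 T
T = 139537 / 2231.114 = 62.54 °C

T_f = 62.5 °C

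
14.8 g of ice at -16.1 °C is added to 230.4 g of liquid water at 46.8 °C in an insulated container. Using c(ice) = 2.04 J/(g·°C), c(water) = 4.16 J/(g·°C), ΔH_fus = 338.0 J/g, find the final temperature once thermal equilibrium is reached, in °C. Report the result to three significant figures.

T_f = 38.6 °C

Heat to bring ice to 0 °C and melt it: q₁ = 14.8×2.04×16.1 + 14.8×338.0 = 5488.5 J
Heat the water can supply cooling to 0 °C: 230.4×4.16×46.8 = 44856.1 J > q₁, so all ice melts.
Energy balance: 230.4×4.16×(46.8 − T) = 5488.5 + 14.8×4.16×(T − 0)
958.464(46.8 − T) = 5488.5 + 61.568 T
44856.1 − 5488.5 = 1020.032 T
T = 39367.6 / 1020.032 = 38.59 °C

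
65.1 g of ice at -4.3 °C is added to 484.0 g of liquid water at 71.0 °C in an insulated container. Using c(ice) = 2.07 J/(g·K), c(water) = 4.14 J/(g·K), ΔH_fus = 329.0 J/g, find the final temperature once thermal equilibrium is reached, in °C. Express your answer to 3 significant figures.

T_f = 52.9 °C

Heat to bring ice to 0 °C and melt it: q₁ = 65.1×2.07×4.3 + 65.1×329.0 = 21997 J
Heat the water can supply cooling to 0 °C: 484.0×4.14×71.0 = 142267 J > q₁, so all ice melts.
Energy balance: 484.0×4.14×(71.0 − T) = 21997 + 65.1×4.14×(T − 0)
2003.76(71.0 − T) = 21997 + 269.514 T
142267 − 21997 = 2273.274 T
T = 120270 / 2273.274 = 52.91 °C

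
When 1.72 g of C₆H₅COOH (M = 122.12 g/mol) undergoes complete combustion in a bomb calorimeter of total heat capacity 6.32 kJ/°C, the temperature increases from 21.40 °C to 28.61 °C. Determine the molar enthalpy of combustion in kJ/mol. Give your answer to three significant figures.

ΔT = 28.61 − 21.40 = 7.21 °C
q_cal = C_cal × ΔT = 6.32 × 7.21 = 45.5672 kJ
n = 1.72 / 122.12 = 0.01408 mol
q_rxn = −q_cal = -45.5672 kJ
ΔH = -45.5672 / 0.01408 = -3236 kJ/mol

ΔH = -3240 kJ/mol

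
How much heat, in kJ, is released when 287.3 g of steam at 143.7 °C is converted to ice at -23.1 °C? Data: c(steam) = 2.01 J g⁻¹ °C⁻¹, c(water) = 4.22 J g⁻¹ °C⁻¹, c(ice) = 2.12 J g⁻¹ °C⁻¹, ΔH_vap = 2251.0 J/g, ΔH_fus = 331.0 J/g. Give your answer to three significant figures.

q = 902 kJ

q1 (cool steam 143.7→100 °C): 287.3 × 2.01 × 43.7 = 25236 J
q2 (condense at 100 °C): 287.3 × 2251.0 = 646712 J
q3 (cool water 100→0 °C): 287.3 × 4.22 × 100.0 = 121241 J
q4 (freeze at 0 °C): 287.3 × 331.0 = 95096 J
q5 (cool ice 0→-23.1 °C): 287.3 × 2.12 × 23.1 = 14070 J
Total: 25236 + 646712 + 121241 + 95096 + 14070 = 902355 J = 902 kJ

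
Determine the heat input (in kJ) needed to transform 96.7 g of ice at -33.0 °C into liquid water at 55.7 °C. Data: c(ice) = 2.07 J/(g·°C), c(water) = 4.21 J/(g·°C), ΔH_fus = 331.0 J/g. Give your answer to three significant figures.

q1 (heat ice -33.0→0.0 °C): 96.7 × 2.07 × 33.0 = 6606 J
q2 (melt at 0 °C): 96.7 × 331.0 = 32008 J
q3 (heat water 0.0→55.7 °C): 96.7 × 4.21 × 55.7 = 22676 J
Total: 6606 + 32008 + 22676 = 61290 J = 61.3 kJ

q = 61.3 kJ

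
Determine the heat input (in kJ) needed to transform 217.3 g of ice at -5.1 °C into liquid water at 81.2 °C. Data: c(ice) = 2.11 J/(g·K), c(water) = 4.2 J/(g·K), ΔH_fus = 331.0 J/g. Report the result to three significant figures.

q1 (heat ice -5.1→0.0 °C): 217.3 × 2.11 × 5.1 = 2338 J
q2 (melt at 0 °C): 217.3 × 331.0 = 71926 J
q3 (heat water 0.0→81.2 °C): 217.3 × 4.2 × 81.2 = 74108 J
Total: 2338 + 71926 + 74108 = 148372 J = 148 kJ

q = 148 kJ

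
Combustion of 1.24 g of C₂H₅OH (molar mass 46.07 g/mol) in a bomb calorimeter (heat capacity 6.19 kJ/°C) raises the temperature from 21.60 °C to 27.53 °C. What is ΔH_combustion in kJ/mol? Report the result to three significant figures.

ΔT = 27.53 − 21.60 = 5.93 °C
q_cal = C_cal × ΔT = 6.19 × 5.93 = 36.7067 kJ
n = 1.24 / 46.07 = 0.02692 mol
q_rxn = −q_cal = -36.7067 kJ
ΔH = -36.7067 / 0.02692 = -1364 kJ/mol

ΔH = -1360 kJ/mol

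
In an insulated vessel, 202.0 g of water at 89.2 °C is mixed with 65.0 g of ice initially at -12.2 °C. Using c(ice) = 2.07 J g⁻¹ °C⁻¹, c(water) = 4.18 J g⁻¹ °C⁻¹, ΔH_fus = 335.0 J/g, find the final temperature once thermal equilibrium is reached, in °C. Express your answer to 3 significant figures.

T_f = 46.5 °C

Heat to bring ice to 0 °C and melt it: q₁ = 65.0×2.07×12.2 + 65.0×335.0 = 23417 J
Heat the water can supply cooling to 0 °C: 202.0×4.18×89.2 = 75316.9 J > q₁, so all ice melts.
Energy balance: 202.0×4.18×(89.2 − T) = 23417 + 65.0×4.18×(T − 0)
844.36(89.2 − T) = 23417 + 271.7 T
75316.9 − 23417 = 1116.06 T
T = 51899.9 / 1116.06 = 46.50 °C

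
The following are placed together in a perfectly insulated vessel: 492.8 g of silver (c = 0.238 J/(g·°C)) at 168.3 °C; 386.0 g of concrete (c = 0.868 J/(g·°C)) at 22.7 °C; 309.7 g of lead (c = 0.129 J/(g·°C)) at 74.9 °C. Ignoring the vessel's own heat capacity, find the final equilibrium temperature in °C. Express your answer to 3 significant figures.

T_f = 61.6 °C

Σ mᵢcᵢ(T − Tᵢ) = 0  ⇒  T = Σ mᵢcᵢTᵢ / Σ mᵢcᵢ
Σ mᵢcᵢ = 492.8×0.238 + 386.0×0.868 + 309.7×0.129 = 492.2857
Σ mᵢcᵢTᵢ = 117.2864×168.3 + 335.048×22.7 + 39.9513×74.9 = 30337
T = 30337 / 492.2857 = 61.62 °C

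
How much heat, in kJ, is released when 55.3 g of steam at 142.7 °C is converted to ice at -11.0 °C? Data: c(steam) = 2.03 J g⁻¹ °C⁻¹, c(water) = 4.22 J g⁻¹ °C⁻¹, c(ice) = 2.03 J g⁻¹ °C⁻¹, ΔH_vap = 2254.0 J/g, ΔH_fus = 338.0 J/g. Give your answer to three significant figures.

q = 173 kJ

q1 (cool steam 142.7→100 °C): 55.3 × 2.03 × 42.7 = 4793 J
q2 (condense at 100 °C): 55.3 × 2254.0 = 124646 J
q3 (cool water 100→0 °C): 55.3 × 4.22 × 100.0 = 23337 J
q4 (freeze at 0 °C): 55.3 × 338.0 = 18691 J
q5 (cool ice 0→-11.0 °C): 55.3 × 2.03 × 11.0 = 1235 J
Total: 4793 + 124646 + 23337 + 18691 + 1235 = 172702 J = 173 kJ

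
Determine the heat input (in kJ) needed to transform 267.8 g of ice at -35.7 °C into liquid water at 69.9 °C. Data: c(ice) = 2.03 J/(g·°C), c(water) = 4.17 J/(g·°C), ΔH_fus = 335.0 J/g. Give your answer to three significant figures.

q = 187 kJ

q1 (heat ice -35.7→0.0 °C): 267.8 × 2.03 × 35.7 = 19408 J
q2 (melt at 0 °C): 267.8 × 335.0 = 89713 J
q3 (heat water 0.0→69.9 °C): 267.8 × 4.17 × 69.9 = 78059 J
Total: 19408 + 89713 + 78059 = 187180 J = 187 kJ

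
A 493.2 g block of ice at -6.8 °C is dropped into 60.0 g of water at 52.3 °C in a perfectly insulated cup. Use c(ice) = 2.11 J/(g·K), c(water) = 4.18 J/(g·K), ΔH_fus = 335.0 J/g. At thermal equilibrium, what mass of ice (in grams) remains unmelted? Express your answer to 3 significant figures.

Heat to warm all ice to 0 °C: 493.2×2.11×6.8 = 7076.4 J
Heat released by water cooling to 0 °C: 60.0×4.18×52.3 = 13117 J
13117 J < 7076.4 + 493.2×335.0 = 172298.4 J, so not all ice melts; final T = 0 °C.
Heat left for melting: 13117 − 7076.4 = 6040.6 J
Mass melted = 6040.6 / 335.0 = 18.03 g
Ice remaining = 493.2 − 18.03 = 475.17 g

m_ice remaining = 475 g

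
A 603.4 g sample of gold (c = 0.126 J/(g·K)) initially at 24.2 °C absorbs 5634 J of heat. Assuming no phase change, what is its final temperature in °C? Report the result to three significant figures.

T_f = 98.3 °C

ΔT = q / (m c) = 5634 / (603.4 × 0.126) = 74.10 °C
T_f = 24.2 + 74.10 = 98.30 °C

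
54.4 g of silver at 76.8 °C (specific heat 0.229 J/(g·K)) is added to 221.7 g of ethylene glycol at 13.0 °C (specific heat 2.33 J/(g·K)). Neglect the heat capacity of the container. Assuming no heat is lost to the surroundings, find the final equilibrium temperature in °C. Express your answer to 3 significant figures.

Heat lost by silver = heat gained by ethylene glycol.
(54.4)(0.229)(76.8 − T) = (221.7)(2.33)(T − 13.0)
12.4576 (76.8 − T) = 516.561 (T − 13.0)
956.74 − 12.4576 T = 516.561 T − 6715.3
7672.04 = 529.0186 T
T = 14.50 °C

T_f = 14.5 °C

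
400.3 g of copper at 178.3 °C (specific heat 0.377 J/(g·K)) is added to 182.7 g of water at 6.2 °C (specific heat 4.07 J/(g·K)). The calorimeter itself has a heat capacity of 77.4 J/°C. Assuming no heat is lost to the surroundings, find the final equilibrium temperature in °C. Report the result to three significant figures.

T_f = 32.9 °C

Heat lost by copper = heat gained by water + calorimeter.
(400.3)(0.377)(178.3 − T) = [(182.7)(4.07) + 77.4](T − 6.2)
150.9131 (178.3 − T) = 820.989 (T − 6.2)
26908 − 150.9131 T = 820.989 T − 5090.1
31998.1 = 971.9021 T
T = 32.92 °C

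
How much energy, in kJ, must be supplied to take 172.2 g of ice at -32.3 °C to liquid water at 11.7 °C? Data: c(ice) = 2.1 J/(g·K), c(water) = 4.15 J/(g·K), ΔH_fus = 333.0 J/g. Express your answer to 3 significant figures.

q1 (heat ice -32.3→0.0 °C): 172.2 × 2.1 × 32.3 = 11680 J
q2 (melt at 0 °C): 172.2 × 333.0 = 57343 J
q3 (heat water 0.0→11.7 °C): 172.2 × 4.15 × 11.7 = 8361 J
Total: 11680 + 57343 + 8361 = 77384 J = 77.4 kJ

q = 77.4 kJ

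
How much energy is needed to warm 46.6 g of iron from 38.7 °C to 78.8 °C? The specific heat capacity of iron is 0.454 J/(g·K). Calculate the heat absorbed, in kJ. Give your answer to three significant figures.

q = m c ΔT = 46.6 × 0.454 × (78.8 − 38.7)
q = 46.6 × 0.454 × 40.1 = 848.4 J = 0.848 kJ

q = 0.848 kJ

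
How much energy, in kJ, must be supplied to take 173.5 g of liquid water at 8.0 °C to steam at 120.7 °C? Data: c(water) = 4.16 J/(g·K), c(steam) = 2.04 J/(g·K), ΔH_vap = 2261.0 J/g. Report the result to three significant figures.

q1 (heat water 8.0→100.0 °C): 173.5 × 4.16 × 92.0 = 66402 J
q2 (vaporize at 100 °C): 173.5 × 2261.0 = 392284 J
q3 (heat steam 100.0→120.7 °C): 173.5 × 2.04 × 20.7 = 7327 J
Total: 66402 + 392284 + 7327 = 466013 J = 466 kJ

q = 466 kJ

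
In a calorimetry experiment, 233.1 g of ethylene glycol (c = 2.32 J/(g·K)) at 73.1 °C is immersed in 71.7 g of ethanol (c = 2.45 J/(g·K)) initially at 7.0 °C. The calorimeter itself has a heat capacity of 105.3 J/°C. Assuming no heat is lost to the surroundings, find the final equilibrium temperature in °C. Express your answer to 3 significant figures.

T_f = 50.5 °C

Heat lost by ethylene glycol = heat gained by ethanol + calorimeter.
(233.1)(2.32)(73.1 − T) = [(71.7)(2.45) + 105.3](T − 7.0)
540.792 (73.1 − T) = 280.965 (T − 7.0)
39532 − 540.792 T = 280.965 T − 1966.8
41498.8 = 821.757 T
T = 50.50 °C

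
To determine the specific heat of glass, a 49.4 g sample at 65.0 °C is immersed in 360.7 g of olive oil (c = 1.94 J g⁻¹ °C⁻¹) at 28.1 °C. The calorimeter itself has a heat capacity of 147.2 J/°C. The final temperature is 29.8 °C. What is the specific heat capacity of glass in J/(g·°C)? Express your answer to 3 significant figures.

q_gained = (360.7 × 1.94 + 147.2) × (29.8 − 28.1) = 1440 J
q_lost = 49.4 × c × (65.0 − 29.8) = 1738.88 c
Set equal: c = 1440 / 1738.88 = 0.828 J/(g·°C)

c = 0.828 J/(g·°C)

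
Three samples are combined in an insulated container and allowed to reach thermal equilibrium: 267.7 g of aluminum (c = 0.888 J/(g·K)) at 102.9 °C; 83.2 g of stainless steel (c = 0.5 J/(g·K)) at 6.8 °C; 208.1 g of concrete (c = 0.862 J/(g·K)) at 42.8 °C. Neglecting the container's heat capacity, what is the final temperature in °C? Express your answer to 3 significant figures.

Σ mᵢcᵢ(T − Tᵢ) = 0  ⇒  T = Σ mᵢcᵢTᵢ / Σ mᵢcᵢ
Σ mᵢcᵢ = 267.7×0.888 + 83.2×0.5 + 208.1×0.862 = 458.6998
Σ mᵢcᵢTᵢ = 237.7176×102.9 + 41.6×6.8 + 179.3822×42.8 = 32422
T = 32422 / 458.6998 = 70.68 °C

T_f = 70.7 °C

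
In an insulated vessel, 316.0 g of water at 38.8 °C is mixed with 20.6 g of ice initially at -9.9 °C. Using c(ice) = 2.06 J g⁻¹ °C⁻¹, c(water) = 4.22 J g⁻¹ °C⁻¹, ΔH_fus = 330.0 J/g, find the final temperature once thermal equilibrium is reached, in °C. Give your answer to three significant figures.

T_f = 31.3 °C

Heat to bring ice to 0 °C and melt it: q₁ = 20.6×2.06×9.9 + 20.6×330.0 = 7218.1 J
Heat the water can supply cooling to 0 °C: 316.0×4.22×38.8 = 51740.6 J > q₁, so all ice melts.
Energy balance: 316.0×4.22×(38.8 − T) = 7218.1 + 20.6×4.22×(T − 0)
1333.52(38.8 − T) = 7218.1 + 86.932 T
51740.6 − 7218.1 = 1420.452 T
T = 44522.5 / 1420.452 = 31.34 °C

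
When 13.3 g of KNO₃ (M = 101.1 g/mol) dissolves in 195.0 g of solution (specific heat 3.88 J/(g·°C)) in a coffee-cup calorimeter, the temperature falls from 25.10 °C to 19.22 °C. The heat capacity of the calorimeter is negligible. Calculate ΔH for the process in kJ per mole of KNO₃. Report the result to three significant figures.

ΔH = 33.8 kJ/mol

|ΔT| = |19.22 − 25.10| = 5.88 °C
|q_surr| = (195.0 × 3.88) × 5.88 = 756.6 × 5.88 = 4449 J
n(KNO₃) = 13.3 / 101.1 = 0.1316 mol
Temperature fell, so q_rxn = +|q_surr| = 4.449 kJ
ΔH = q_rxn / n = 33.81 kJ/mol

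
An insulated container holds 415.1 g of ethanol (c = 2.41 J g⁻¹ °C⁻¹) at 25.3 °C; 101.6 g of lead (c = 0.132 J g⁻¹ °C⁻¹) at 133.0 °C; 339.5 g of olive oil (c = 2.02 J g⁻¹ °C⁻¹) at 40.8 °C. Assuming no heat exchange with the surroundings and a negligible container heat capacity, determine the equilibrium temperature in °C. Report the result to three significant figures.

T_f = 32.4 °C

Σ mᵢcᵢ(T − Tᵢ) = 0  ⇒  T = Σ mᵢcᵢTᵢ / Σ mᵢcᵢ
Σ mᵢcᵢ = 415.1×2.41 + 101.6×0.132 + 339.5×2.02 = 1699.5922
Σ mᵢcᵢTᵢ = 1000.391×25.3 + 13.4112×133.0 + 685.79×40.8 = 55074
T = 55074 / 1699.5922 = 32.40 °C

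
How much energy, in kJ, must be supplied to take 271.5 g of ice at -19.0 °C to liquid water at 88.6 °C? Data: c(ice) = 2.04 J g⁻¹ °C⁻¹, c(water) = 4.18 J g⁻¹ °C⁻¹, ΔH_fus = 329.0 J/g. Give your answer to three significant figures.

q1 (heat ice -19.0→0.0 °C): 271.5 × 2.04 × 19.0 = 10523 J
q2 (melt at 0 °C): 271.5 × 329.0 = 89324 J
q3 (heat water 0.0→88.6 °C): 271.5 × 4.18 × 88.6 = 100549 J
Total: 10523 + 89324 + 100549 = 200396 J = 200 kJ

q = 200 kJ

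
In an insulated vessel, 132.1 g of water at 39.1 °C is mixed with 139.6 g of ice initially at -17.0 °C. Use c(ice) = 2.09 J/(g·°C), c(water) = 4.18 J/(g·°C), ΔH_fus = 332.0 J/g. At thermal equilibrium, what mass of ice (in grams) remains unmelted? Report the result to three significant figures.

Heat to warm all ice to 0 °C: 139.6×2.09×17.0 = 4960.0 J
Heat released by water cooling to 0 °C: 132.1×4.18×39.1 = 21590 J
21590 J < 4960.0 + 139.6×332.0 = 51307.2 J, so not all ice melts; final T = 0 °C.
Heat left for melting: 21590 − 4960.0 = 16630.0 J
Mass melted = 16630.0 / 332.0 = 50.09 g
Ice remaining = 139.6 − 50.09 = 89.51 g

m_ice remaining = 89.5 g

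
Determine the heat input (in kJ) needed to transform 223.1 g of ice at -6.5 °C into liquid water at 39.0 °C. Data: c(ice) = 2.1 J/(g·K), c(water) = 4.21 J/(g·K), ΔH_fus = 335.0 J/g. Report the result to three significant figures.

q = 114 kJ

q1 (heat ice -6.5→0.0 °C): 223.1 × 2.1 × 6.5 = 3045 J
q2 (melt at 0 °C): 223.1 × 335.0 = 74739 J
q3 (heat water 0.0→39.0 °C): 223.1 × 4.21 × 39.0 = 36631 J
Total: 3045 + 74739 + 36631 = 114415 J = 114 kJ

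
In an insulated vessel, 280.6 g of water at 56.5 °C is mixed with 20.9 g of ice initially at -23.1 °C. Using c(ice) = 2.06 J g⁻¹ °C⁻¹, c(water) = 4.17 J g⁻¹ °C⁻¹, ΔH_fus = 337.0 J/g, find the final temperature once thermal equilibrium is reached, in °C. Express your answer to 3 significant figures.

Heat to bring ice to 0 °C and melt it: q₁ = 20.9×2.06×23.1 + 20.9×337.0 = 8037.8 J
Heat the water can supply cooling to 0 °C: 280.6×4.17×56.5 = 66110.8 J > q₁, so all ice melts.
Energy balance: 280.6×4.17×(56.5 − T) = 8037.8 + 20.9×4.17×(T − 0)
1170.102(56.5 − T) = 8037.8 + 87.153 T
66110.8 − 8037.8 = 1257.255 T
T = 58073.0 / 1257.255 = 46.19 °C

T_f = 46.2 °C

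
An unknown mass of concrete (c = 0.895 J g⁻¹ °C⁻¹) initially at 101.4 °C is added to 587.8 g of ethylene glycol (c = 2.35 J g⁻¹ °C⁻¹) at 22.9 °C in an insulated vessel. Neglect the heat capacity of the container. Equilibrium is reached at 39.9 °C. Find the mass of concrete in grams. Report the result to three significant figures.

m = 427 g

q_gained = (587.8 × 2.35) × (39.9 − 22.9) = 23480 J
q_lost = m × 0.895 × (101.4 − 39.9) = 55.0425 m
m = 23480 / 55.0425 = 427 g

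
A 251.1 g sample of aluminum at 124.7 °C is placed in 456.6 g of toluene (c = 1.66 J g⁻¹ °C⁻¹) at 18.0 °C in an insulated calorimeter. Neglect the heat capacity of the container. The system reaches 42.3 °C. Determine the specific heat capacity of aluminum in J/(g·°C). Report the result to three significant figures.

c = 0.890 J/(g·°C)

q_gained = (456.6 × 1.66) × (42.3 − 18.0) = 18420 J
q_lost = 251.1 × c × (124.7 − 42.3) = 20690.64 c
Set equal: c = 18420 / 20690.64 = 0.890 J/(g·°C)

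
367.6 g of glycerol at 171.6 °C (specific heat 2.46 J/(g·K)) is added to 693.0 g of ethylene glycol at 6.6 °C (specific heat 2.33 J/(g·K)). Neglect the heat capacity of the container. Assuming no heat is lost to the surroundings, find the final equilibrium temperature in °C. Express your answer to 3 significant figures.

T_f = 65.8 °C

Heat lost by glycerol = heat gained by ethylene glycol.
(367.6)(2.46)(171.6 − T) = (693.0)(2.33)(T − 6.6)
904.296 (171.6 − T) = 1614.69 (T − 6.6)
155180 − 904.296 T = 1614.69 T − 10657
165837 = 2518.986 T
T = 65.83 °C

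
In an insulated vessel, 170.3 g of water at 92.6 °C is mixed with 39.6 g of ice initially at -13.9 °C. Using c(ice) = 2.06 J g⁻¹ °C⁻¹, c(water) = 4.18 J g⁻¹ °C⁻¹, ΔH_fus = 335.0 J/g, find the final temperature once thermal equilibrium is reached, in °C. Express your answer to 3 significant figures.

T_f = 58.7 °C

Heat to bring ice to 0 °C and melt it: q₁ = 39.6×2.06×13.9 + 39.6×335.0 = 14400 J
Heat the water can supply cooling to 0 °C: 170.3×4.18×92.6 = 65917.7 J > q₁, so all ice melts.
Energy balance: 170.3×4.18×(92.6 − T) = 14400 + 39.6×4.18×(T − 0)
711.854(92.6 − T) = 14400 + 165.528 T
65917.7 − 14400 = 877.382 T
T = 51517.7 / 877.382 = 58.72 °C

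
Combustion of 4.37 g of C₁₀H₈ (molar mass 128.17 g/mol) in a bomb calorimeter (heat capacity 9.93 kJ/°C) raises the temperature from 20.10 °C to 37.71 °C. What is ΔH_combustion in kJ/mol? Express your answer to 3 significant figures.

ΔH = -5130 kJ/mol

ΔT = 37.71 − 20.10 = 17.61 °C
q_cal = C_cal × ΔT = 9.93 × 17.61 = 174.8673 kJ
n = 4.37 / 128.17 = 0.03410 mol
q_rxn = −q_cal = -174.8673 kJ
ΔH = -174.8673 / 0.03410 = -5128 kJ/mol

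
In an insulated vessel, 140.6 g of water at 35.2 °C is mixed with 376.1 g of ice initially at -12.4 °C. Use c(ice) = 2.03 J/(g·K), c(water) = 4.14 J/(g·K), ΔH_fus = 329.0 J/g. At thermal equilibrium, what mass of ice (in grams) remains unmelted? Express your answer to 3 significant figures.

m_ice remaining = 343 g

Heat to warm all ice to 0 °C: 376.1×2.03×12.4 = 9467.2 J
Heat released by water cooling to 0 °C: 140.6×4.14×35.2 = 20489 J
20489 J < 9467.2 + 376.1×329.0 = 133204.1 J, so not all ice melts; final T = 0 °C.
Heat left for melting: 20489 − 9467.2 = 11021.8 J
Mass melted = 11021.8 / 329.0 = 33.50 g
Ice remaining = 376.1 − 33.50 = 342.60 g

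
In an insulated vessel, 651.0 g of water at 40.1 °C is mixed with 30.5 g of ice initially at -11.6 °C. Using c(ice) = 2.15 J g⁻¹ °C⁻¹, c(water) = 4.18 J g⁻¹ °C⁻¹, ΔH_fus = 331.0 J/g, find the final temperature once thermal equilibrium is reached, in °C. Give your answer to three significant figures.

T_f = 34.5 °C

Heat to bring ice to 0 °C and melt it: q₁ = 30.5×2.15×11.6 + 30.5×331.0 = 10856 J
Heat the water can supply cooling to 0 °C: 651.0×4.18×40.1 = 109119 J > q₁, so all ice melts.
Energy balance: 651.0×4.18×(40.1 − T) = 10856 + 30.5×4.18×(T − 0)
2721.18(40.1 − T) = 10856 + 127.49 T
109119 − 10856 = 2848.67 T
T = 98263 / 2848.67 = 34.49 °C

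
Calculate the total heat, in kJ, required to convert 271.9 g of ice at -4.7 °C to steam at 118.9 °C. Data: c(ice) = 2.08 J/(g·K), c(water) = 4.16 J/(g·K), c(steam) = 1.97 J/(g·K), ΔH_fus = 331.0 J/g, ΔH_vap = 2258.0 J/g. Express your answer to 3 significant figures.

q = 830 kJ

q1 (heat ice -4.7→0.0 °C): 271.9 × 2.08 × 4.7 = 2658 J
q2 (melt at 0 °C): 271.9 × 331.0 = 89999 J
q3 (heat water 0.0→100.0 °C): 271.9 × 4.16 × 100.0 = 113110 J
q4 (vaporize at 100 °C): 271.9 × 2258.0 = 613950 J
q5 (heat steam 100.0→118.9 °C): 271.9 × 1.97 × 18.9 = 10124 J
Total: 2658 + 89999 + 113110 + 613950 + 10124 = 829841 J = 830 kJ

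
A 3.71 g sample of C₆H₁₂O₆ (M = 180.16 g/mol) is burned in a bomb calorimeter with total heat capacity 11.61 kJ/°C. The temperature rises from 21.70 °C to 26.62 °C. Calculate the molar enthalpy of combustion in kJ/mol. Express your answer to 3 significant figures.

ΔH = -2770 kJ/mol

ΔT = 26.62 − 21.70 = 4.92 °C
q_cal = C_cal × ΔT = 11.61 × 4.92 = 57.1212 kJ
n = 3.71 / 180.16 = 0.02059 mol
q_rxn = −q_cal = -57.1212 kJ
ΔH = -57.1212 / 0.02059 = -2774 kJ/mol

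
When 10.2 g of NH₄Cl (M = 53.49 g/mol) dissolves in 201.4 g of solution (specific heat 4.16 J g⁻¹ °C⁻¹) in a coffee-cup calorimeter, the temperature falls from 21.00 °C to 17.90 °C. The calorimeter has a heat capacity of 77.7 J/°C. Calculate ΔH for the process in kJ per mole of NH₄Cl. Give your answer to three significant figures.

|ΔT| = |17.90 − 21.00| = 3.10 °C
|q_surr| = (201.4 × 4.16 + 77.7) × 3.10 = 915.524 × 3.10 = 2838 J
n(NH₄Cl) = 10.2 / 53.49 = 0.1907 mol
Temperature fell, so q_rxn = +|q_surr| = 2.838 kJ
ΔH = q_rxn / n = 14.88 kJ/mol

ΔH = 14.9 kJ/mol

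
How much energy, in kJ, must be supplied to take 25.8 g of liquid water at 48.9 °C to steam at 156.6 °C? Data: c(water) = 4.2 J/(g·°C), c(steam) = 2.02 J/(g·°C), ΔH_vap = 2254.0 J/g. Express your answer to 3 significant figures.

q = 66.6 kJ

q1 (heat water 48.9→100.0 °C): 25.8 × 4.2 × 51.1 = 5537 J
q2 (vaporize at 100 °C): 25.8 × 2254.0 = 58153 J
q3 (heat steam 100.0→156.6 °C): 25.8 × 2.02 × 56.6 = 2950 J
Total: 5537 + 58153 + 2950 = 66640 J = 66.6 kJ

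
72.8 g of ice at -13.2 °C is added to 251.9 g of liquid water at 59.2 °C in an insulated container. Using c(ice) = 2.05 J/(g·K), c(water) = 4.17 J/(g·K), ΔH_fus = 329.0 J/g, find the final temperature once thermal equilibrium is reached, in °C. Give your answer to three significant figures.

Heat to bring ice to 0 °C and melt it: q₁ = 72.8×2.05×13.2 + 72.8×329.0 = 25921 J
Heat the water can supply cooling to 0 °C: 251.9×4.17×59.2 = 62185.0 J > q₁, so all ice melts.
Energy balance: 251.9×4.17×(59.2 − T) = 25921 + 72.8×4.17×(T − 0)
1050.423(59.2 − T) = 25921 + 303.576 T
62185.0 − 25921 = 1353.999 T
T = 36264.0 / 1353.999 = 26.78 °C

T_f = 26.8 °C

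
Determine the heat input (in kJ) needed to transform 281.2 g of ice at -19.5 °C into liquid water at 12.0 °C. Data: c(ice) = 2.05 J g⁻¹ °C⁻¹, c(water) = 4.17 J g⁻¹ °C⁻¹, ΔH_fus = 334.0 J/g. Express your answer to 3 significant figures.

q1 (heat ice -19.5→0.0 °C): 281.2 × 2.05 × 19.5 = 11241 J
q2 (melt at 0 °C): 281.2 × 334.0 = 93921 J
q3 (heat water 0.0→12.0 °C): 281.2 × 4.17 × 12.0 = 14071 J
Total: 11241 + 93921 + 14071 = 119233 J = 119 kJ

q = 119 kJ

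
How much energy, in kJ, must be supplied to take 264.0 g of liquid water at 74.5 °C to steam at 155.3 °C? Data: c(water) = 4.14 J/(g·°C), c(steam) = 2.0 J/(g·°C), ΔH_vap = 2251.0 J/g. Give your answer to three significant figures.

q = 651 kJ

q1 (heat water 74.5→100.0 °C): 264.0 × 4.14 × 25.5 = 27870 J
q2 (vaporize at 100 °C): 264.0 × 2251.0 = 594264 J
q3 (heat steam 100.0→155.3 °C): 264.0 × 2.0 × 55.3 = 29198 J
Total: 27870 + 594264 + 29198 = 651332 J = 651 kJ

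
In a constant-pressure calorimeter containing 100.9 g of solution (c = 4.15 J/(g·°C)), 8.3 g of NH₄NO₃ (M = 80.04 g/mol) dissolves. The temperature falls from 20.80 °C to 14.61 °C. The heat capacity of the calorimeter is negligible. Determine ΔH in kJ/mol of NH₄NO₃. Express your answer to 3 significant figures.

ΔH = 25.0 kJ/mol

|ΔT| = |14.61 − 20.80| = 6.19 °C
|q_surr| = (100.9 × 4.15) × 6.19 = 418.735 × 6.19 = 2592 J
n(NH₄NO₃) = 8.3 / 80.04 = 0.1037 mol
Temperature fell, so q_rxn = +|q_surr| = 2.592 kJ
ΔH = q_rxn / n = 25.00 kJ/mol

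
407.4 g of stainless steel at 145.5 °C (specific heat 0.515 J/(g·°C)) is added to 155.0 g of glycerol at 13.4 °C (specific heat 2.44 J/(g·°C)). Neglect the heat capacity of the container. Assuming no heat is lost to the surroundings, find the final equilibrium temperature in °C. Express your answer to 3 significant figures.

T_f = 60.5 °C

Heat lost by stainless steel = heat gained by glycerol.
(407.4)(0.515)(145.5 − T) = (155.0)(2.44)(T − 13.4)
209.811 (145.5 − T) = 378.2 (T − 13.4)
30528 − 209.811 T = 378.2 T − 5067.9
35595.9 = 588.011 T
T = 60.54 °C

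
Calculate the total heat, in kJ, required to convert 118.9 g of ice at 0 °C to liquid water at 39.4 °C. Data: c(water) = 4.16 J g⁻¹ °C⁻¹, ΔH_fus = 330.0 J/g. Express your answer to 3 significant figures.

q1 (melt at 0 °C): 118.9 × 330.0 = 39237 J
q2 (heat water 0.0→39.4 °C): 118.9 × 4.16 × 39.4 = 19488 J
Total: 39237 + 19488 = 58725 J = 58.7 kJ

q = 58.7 kJ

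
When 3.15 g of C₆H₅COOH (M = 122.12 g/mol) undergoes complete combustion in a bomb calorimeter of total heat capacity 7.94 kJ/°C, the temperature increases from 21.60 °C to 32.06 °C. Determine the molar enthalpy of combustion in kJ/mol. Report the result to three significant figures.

ΔT = 32.06 − 21.60 = 10.46 °C
q_cal = C_cal × ΔT = 7.94 × 10.46 = 83.0524 kJ
n = 3.15 / 122.12 = 0.02579 mol
q_rxn = −q_cal = -83.0524 kJ
ΔH = -83.0524 / 0.02579 = -3220 kJ/mol

ΔH = -3220 kJ/mol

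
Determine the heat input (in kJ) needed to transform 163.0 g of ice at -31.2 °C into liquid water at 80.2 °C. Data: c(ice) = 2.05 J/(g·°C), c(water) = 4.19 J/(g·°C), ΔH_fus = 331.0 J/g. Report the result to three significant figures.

q = 119 kJ

q1 (heat ice -31.2→0.0 °C): 163.0 × 2.05 × 31.2 = 10425 J
q2 (melt at 0 °C): 163.0 × 331.0 = 53953 J
q3 (heat water 0.0→80.2 °C): 163.0 × 4.19 × 80.2 = 54774 J
Total: 10425 + 53953 + 54774 = 119152 J = 119 kJ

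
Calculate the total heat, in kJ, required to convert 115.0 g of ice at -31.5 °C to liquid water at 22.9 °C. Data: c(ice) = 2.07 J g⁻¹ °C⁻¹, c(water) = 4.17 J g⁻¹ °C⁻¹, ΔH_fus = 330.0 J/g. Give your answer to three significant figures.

q = 56.4 kJ

q1 (heat ice -31.5→0.0 °C): 115.0 × 2.07 × 31.5 = 7499 J
q2 (melt at 0 °C): 115.0 × 330.0 = 37950 J
q3 (heat water 0.0→22.9 °C): 115.0 × 4.17 × 22.9 = 10982 J
Total: 7499 + 37950 + 10982 = 56431 J = 56.4 kJ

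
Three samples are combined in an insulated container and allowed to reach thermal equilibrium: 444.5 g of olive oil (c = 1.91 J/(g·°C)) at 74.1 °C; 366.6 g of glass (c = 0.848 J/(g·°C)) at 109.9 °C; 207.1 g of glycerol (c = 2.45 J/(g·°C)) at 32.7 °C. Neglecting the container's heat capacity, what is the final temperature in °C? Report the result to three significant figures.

Σ mᵢcᵢ(T − Tᵢ) = 0  ⇒  T = Σ mᵢcᵢTᵢ / Σ mᵢcᵢ
Σ mᵢcᵢ = 444.5×1.91 + 366.6×0.848 + 207.1×2.45 = 1667.2668
Σ mᵢcᵢTᵢ = 848.995×74.1 + 310.8768×109.9 + 507.395×32.7 = 113670
T = 113670 / 1667.2668 = 68.18 °C

T_f = 68.2 °C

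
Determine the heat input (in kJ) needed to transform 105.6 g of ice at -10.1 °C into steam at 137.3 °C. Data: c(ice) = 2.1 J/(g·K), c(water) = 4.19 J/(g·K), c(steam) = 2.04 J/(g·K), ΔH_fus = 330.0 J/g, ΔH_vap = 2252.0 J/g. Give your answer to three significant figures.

q1 (heat ice -10.1→0.0 °C): 105.6 × 2.1 × 10.1 = 2240 J
q2 (melt at 0 °C): 105.6 × 330.0 = 34848 J
q3 (heat water 0.0→100.0 °C): 105.6 × 4.19 × 100.0 = 44246 J
q4 (vaporize at 100 °C): 105.6 × 2252.0 = 237811 J
q5 (heat steam 100.0→137.3 °C): 105.6 × 2.04 × 37.3 = 8035 J
Total: 2240 + 34848 + 44246 + 237811 + 8035 = 327180 J = 327 kJ

q = 327 kJ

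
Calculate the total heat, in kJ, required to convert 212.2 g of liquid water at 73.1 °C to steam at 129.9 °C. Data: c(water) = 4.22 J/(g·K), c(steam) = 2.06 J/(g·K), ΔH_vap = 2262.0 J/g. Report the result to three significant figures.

q1 (heat water 73.1→100.0 °C): 212.2 × 4.22 × 26.9 = 24089 J
q2 (vaporize at 100 °C): 212.2 × 2262.0 = 479996 J
q3 (heat steam 100.0→129.9 °C): 212.2 × 2.06 × 29.9 = 13070 J
Total: 24089 + 479996 + 13070 = 517155 J = 517 kJ

q = 517 kJ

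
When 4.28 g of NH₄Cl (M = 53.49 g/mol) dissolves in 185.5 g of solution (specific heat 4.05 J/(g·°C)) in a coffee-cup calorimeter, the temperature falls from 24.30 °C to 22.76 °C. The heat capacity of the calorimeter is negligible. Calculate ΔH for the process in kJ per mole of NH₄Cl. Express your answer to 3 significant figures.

|ΔT| = |22.76 − 24.30| = 1.54 °C
|q_surr| = (185.5 × 4.05) × 1.54 = 751.275 × 1.54 = 1157 J
n(NH₄Cl) = 4.28 / 53.49 = 0.08001 mol
Temperature fell, so q_rxn = +|q_surr| = 1.157 kJ
ΔH = q_rxn / n = 14.46 kJ/mol

ΔH = 14.5 kJ/mol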